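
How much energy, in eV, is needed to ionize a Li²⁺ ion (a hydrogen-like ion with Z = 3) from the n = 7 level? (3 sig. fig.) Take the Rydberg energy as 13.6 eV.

E_n = −13.6 Z²/n² = −122.4/n² eV for Z = 3.
E_7 = −122.4/49 = −2.50 eV, so ionization (to E = 0) requires 2.50 eV.

2.50 eV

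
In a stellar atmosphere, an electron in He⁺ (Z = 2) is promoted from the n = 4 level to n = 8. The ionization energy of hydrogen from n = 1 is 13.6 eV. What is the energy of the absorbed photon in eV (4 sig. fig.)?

2.550 eV

The Bohr energies scale as Z², so for Z = 2: E_n = −54.40/n² eV.
E_8 = −54.40/64 = −0.8500 eV and E_4 = −54.40/16 = −3.400 eV.
The photon energy is |E_8 − E_4| = 2.550 eV.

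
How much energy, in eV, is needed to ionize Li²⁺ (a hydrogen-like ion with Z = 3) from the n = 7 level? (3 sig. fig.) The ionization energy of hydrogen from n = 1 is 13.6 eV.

2.50 eV

E_n = −13.6 Z²/n² = −122.4/n² eV for Z = 3.
E_7 = −122.4/49 = −2.50 eV, so ionization (to E = 0) requires 2.50 eV.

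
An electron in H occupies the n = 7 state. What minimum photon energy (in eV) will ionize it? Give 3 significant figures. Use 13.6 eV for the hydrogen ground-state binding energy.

E_7 = −13.60/49 = −0.278 eV, so ionization (to E = 0) requires 0.278 eV.

0.278 eV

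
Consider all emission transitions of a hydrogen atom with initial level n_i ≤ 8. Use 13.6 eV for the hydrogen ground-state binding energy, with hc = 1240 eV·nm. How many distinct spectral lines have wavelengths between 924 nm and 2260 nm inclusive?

Enumerate all n_i → n_f pairs with 1 ≤ n_f < n_i ≤ 8 and compute λ = 1240 / [13.6·1·(1/n_f² − 1/n_i²)].
Lines falling in [924, 2260] nm: 8→3 (954.9 nm), 7→3 (1005 nm), 6→3 (1094 nm), 5→3 (1282 nm), 4→3 (1876 nm), 8→4 (1945 nm), 7→4 (2166 nm).

7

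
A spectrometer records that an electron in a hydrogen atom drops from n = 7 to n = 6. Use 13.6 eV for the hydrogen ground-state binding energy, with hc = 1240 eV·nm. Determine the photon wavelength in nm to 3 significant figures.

ΔE = 13.60 × (1/6² − 1/7²) = 13.60 × 0.007370 = 0.1002 eV.
λ = hc/ΔE = 1240 / 0.1002 = 12400 nm.

12400 nm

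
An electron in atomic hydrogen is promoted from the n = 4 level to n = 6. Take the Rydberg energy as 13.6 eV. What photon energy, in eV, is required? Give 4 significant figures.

E_6 = −13.60/36 = −0.3778 eV and E_4 = −13.60/16 = −0.8500 eV.
The photon energy is |E_6 − E_4| = 0.4722 eV.

0.4722 eV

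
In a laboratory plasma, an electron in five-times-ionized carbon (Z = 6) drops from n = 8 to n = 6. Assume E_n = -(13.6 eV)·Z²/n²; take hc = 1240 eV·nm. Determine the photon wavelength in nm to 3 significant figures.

For Z = 6 the level energies scale as Z², so the effective Rydberg energy is 13.6 × 36 = 489.6 eV.
ΔE = 489.6 × (1/6² − 1/8²) = 489.6 × 0.01215 = 5.950 eV.
λ = hc/ΔE = 1240 / 5.950 = 208 nm.

208 nm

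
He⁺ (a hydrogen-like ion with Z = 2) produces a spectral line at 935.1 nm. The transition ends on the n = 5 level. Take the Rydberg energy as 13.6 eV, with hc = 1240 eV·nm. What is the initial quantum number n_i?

n_i = 8

The photon energy is ΔE = hc/λ = 1240 / 935.1 = 1.326 eV.
With Z = 2, ΔE = 54.40 × (1/n_f² − 1/n_i²), so 1/n_f² − 1/n_i² = 0.02438.
With n_f = 5: 1/n_i² = 1/25 − 0.02438 = 0.01562, so n_i ≈ 8.00.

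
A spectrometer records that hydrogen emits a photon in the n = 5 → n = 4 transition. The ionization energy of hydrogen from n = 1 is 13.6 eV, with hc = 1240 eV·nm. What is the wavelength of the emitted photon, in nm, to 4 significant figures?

ΔE = 13.60 × (1/4² − 1/5²) = 13.60 × 0.02250 = 0.3060 eV.
λ = hc/ΔE = 1240 / 0.3060 = 4052 nm.

4052 nm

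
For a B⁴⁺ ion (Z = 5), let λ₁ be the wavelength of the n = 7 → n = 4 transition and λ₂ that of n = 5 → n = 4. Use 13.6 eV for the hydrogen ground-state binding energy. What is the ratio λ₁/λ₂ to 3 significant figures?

0.535

λ ∝ 1/ΔE ∝ 1/(1/n_f² − 1/n_i²), and the Z² and hc factors cancel in the ratio.
λ₁/λ₂ = (1/4² − 1/5²)/(1/4² − 1/7²) = 0.02250/0.04209 = 0.535.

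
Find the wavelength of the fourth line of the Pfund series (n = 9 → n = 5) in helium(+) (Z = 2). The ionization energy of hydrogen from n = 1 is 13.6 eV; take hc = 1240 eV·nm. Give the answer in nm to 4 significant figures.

824.3 nm

The Pfund series terminates on n_f = 5; the fourth line has n_i = 5+4 = 9.
ΔE = 54.40 × (1/5² − 1/9²) = 1.504 eV.
λ = 1240 / 1.504 = 824.3 nm.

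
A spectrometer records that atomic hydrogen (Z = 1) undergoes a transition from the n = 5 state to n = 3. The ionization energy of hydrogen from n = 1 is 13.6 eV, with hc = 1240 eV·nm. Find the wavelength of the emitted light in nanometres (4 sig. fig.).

ΔE = 13.60 × (1/3² − 1/5²) = 13.60 × 0.07111 = 0.9671 eV.
λ = hc/ΔE = 1240 / 0.9671 = 1282 nm.

1282 nm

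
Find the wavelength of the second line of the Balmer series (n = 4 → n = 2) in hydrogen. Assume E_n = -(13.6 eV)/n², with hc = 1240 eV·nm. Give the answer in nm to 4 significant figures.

486.3 nm

The Balmer series terminates on n_f = 2; the second line has n_i = 2+2 = 4.
ΔE = 13.60 × (1/2² − 1/4²) = 2.550 eV.
λ = 1240 / 2.550 = 486.3 nm.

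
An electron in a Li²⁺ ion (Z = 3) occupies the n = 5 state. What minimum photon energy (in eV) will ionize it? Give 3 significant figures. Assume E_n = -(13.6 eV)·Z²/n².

E_n = −13.6 Z²/n² = −122.4/n² eV for Z = 3.
E_5 = −122.4/25 = −4.90 eV, so ionization (to E = 0) requires 4.90 eV.

4.90 eV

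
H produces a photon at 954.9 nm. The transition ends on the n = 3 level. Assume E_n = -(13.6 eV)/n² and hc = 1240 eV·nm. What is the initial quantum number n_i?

n_i = 8

The photon energy is ΔE = hc/λ = 1240 / 954.9 = 1.299 eV.
With Z = 1, ΔE = 13.60 × (1/n_f² − 1/n_i²), so 1/n_f² − 1/n_i² = 0.09548.
With n_f = 3: 1/n_i² = 1/9 − 0.09548 = 0.01563, so n_i ≈ 8.00.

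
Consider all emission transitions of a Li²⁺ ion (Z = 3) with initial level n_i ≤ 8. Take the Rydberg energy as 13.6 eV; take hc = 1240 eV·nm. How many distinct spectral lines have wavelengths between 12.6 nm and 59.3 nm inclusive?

Enumerate all n_i → n_f pairs with 1 ≤ n_f < n_i ≤ 8 and compute λ = 1240 / [13.6·9·(1/n_f² − 1/n_i²)].
Lines falling in [12.6, 59.3] nm: 2→1 (13.51 nm), 8→2 (43.22 nm), 7→2 (44.12 nm), 6→2 (45.59 nm), 5→2 (48.24 nm), 4→2 (54.03 nm).

6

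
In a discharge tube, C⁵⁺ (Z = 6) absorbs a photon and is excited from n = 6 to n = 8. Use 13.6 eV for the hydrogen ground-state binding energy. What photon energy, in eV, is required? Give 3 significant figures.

The Bohr energies scale as Z², so for Z = 6: E_n = −489.6/n² eV.
E_8 = −489.6/64 = −7.650 eV and E_6 = −489.6/36 = −13.60 eV.
The photon energy is |E_8 − E_6| = 5.95 eV.

5.95 eV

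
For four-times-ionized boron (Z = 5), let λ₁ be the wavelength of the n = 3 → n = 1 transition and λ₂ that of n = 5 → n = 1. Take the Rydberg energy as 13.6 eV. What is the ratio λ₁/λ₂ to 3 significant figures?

1.08

λ ∝ 1/ΔE ∝ 1/(1/n_f² − 1/n_i²), and the Z² and hc factors cancel in the ratio.
λ₁/λ₂ = (1/1² − 1/5²)/(1/1² − 1/3²) = 0.9600/0.8889 = 1.08.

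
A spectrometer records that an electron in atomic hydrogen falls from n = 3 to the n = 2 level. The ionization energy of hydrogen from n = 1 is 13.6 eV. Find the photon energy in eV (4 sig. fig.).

1.889 eV

E_3 = −13.60/9 = −1.511 eV and E_2 = −13.60/4 = −3.400 eV.
The photon energy is |E_3 − E_2| = 1.889 eV.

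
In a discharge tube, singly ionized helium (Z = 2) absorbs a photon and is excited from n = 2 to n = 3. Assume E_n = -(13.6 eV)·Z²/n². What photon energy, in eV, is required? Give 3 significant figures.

7.56 eV

The Bohr energies scale as Z², so for Z = 2: E_n = −54.40/n² eV.
E_3 = −54.40/9 = −6.044 eV and E_2 = −54.40/4 = −13.60 eV.
The photon energy is |E_3 − E_2| = 7.56 eV.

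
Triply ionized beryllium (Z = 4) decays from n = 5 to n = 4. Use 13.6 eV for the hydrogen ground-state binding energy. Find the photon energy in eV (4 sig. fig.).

The Bohr energies scale as Z², so for Z = 4: E_n = −217.6/n² eV.
E_5 = −217.6/25 = −8.704 eV and E_4 = −217.6/16 = −13.60 eV.
The photon energy is |E_5 − E_4| = 4.896 eV.

4.896 eV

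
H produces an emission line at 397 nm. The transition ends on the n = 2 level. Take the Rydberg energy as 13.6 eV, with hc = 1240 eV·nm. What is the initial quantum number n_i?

n_i = 7

The photon energy is ΔE = hc/λ = 1240 / 397 = 3.123 eV.
With Z = 1, ΔE = 13.60 × (1/n_f² − 1/n_i²), so 1/n_f² − 1/n_i² = 0.2297.
With n_f = 2: 1/n_i² = 1/4 − 0.2297 = 0.02034, so n_i ≈ 7.01.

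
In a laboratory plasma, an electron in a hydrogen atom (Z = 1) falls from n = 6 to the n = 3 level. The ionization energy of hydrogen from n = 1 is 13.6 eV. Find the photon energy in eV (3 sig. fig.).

E_6 = −13.60/36 = −0.3778 eV and E_3 = −13.60/9 = −1.511 eV.
The photon energy is |E_6 − E_3| = 1.13 eV.

1.13 eV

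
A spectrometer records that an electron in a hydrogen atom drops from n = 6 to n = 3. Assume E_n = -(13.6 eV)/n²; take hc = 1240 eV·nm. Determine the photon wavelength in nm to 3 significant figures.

1090 nm

ΔE = 13.60 × (1/3² − 1/6²) = 13.60 × 0.08333 = 1.133 eV.
λ = hc/ΔE = 1240 / 1.133 = 1090 nm.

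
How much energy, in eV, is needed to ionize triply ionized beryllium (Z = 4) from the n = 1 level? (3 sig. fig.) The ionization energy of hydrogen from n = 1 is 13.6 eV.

E_n = −13.6 Z²/n² = −217.6/n² eV for Z = 4.
E_1 = −217.6/1 = −218 eV, so ionization (to E = 0) requires 218 eV.

218 eV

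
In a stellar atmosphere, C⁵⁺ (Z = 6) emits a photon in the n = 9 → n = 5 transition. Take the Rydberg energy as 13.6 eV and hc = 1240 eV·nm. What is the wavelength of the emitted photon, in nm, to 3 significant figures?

For Z = 6 the level energies scale as Z², so the effective Rydberg energy is 13.6 × 36 = 489.6 eV.
ΔE = 489.6 × (1/5² − 1/9²) = 489.6 × 0.02765 = 13.54 eV.
λ = hc/ΔE = 1240 / 13.54 = 91.6 nm.

91.6 nm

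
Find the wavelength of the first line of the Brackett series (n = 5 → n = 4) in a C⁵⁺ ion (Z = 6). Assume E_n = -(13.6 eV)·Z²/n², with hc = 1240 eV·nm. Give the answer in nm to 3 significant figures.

The Brackett series terminates on n_f = 4; the first line has n_i = 4+1 = 5.
ΔE = 489.6 × (1/4² − 1/5²) = 11.02 eV.
λ = 1240 / 11.02 = 113 nm.

113 nm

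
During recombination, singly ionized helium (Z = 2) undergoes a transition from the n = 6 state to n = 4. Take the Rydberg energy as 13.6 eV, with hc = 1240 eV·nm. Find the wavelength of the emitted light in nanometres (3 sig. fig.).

656 nm

For Z = 2 the level energies scale as Z², so the effective Rydberg energy is 13.6 × 4 = 54.40 eV.
ΔE = 54.40 × (1/4² − 1/6²) = 54.40 × 0.03472 = 1.889 eV.
λ = hc/ΔE = 1240 / 1.889 = 656 nm.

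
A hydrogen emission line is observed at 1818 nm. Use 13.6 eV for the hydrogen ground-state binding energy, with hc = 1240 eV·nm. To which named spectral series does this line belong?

Brackett

ΔE = 1240/1818 = 0.6821 eV.
This matches 13.6 × (1/4² − 1/9²), so n_f = 4: the Brackett series.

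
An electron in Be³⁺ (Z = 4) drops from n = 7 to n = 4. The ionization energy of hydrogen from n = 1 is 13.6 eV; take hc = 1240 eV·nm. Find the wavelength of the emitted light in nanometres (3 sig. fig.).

For Z = 4 the level energies scale as Z², so the effective Rydberg energy is 13.6 × 16 = 217.6 eV.
ΔE = 217.6 × (1/4² − 1/7²) = 217.6 × 0.04209 = 9.159 eV.
λ = hc/ΔE = 1240 / 9.159 = 135 nm.

135 nm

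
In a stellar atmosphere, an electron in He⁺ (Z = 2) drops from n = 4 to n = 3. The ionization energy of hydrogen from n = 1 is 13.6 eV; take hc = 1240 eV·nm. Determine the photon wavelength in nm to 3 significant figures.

For Z = 2 the level energies scale as Z², so the effective Rydberg energy is 13.6 × 4 = 54.40 eV.
ΔE = 54.40 × (1/3² − 1/4²) = 54.40 × 0.04861 = 2.644 eV.
λ = hc/ΔE = 1240 / 2.644 = 469 nm.

469 nm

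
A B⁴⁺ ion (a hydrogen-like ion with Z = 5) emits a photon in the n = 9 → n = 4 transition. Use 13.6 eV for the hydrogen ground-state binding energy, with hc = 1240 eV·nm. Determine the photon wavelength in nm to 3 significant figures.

For Z = 5 the level energies scale as Z², so the effective Rydberg energy is 13.6 × 25 = 340.0 eV.
ΔE = 340.0 × (1/4² − 1/9²) = 340.0 × 0.05015 = 17.05 eV.
λ = hc/ΔE = 1240 / 17.05 = 72.7 nm.

72.7 nm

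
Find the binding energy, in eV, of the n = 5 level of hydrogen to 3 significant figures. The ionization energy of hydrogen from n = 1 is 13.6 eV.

0.544 eV

E_5 = −13.60/25 = −0.544 eV, so ionization (to E = 0) requires 0.544 eV.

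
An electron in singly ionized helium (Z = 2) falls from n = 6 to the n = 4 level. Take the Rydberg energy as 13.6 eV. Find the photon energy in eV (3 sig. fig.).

The Bohr energies scale as Z², so for Z = 2: E_n = −54.40/n² eV.
E_6 = −54.40/36 = −1.511 eV and E_4 = −54.40/16 = −3.400 eV.
The photon energy is |E_6 − E_4| = 1.89 eV.

1.89 eV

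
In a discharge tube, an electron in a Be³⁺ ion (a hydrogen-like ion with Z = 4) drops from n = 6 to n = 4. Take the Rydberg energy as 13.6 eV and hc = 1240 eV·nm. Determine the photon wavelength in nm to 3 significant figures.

For Z = 4 the level energies scale as Z², so the effective Rydberg energy is 13.6 × 16 = 217.6 eV.
ΔE = 217.6 × (1/4² − 1/6²) = 217.6 × 0.03472 = 7.556 eV.
λ = hc/ΔE = 1240 / 7.556 = 164 nm.

164 nm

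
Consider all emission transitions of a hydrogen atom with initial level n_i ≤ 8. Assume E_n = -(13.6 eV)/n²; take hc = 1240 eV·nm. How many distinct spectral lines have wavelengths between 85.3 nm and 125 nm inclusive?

7

Enumerate all n_i → n_f pairs with 1 ≤ n_f < n_i ≤ 8 and compute λ = 1240 / [13.6·1·(1/n_f² − 1/n_i²)].
Lines falling in [85.3, 125] nm: 8→1 (92.62 nm), 7→1 (93.08 nm), 6→1 (93.78 nm), 5→1 (94.98 nm), 4→1 (97.25 nm), 3→1 (102.6 nm), 2→1 (121.6 nm).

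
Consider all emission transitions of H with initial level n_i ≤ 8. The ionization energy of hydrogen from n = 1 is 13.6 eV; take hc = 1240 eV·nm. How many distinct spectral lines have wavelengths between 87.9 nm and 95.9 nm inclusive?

4

Enumerate all n_i → n_f pairs with 1 ≤ n_f < n_i ≤ 8 and compute λ = 1240 / [13.6·1·(1/n_f² − 1/n_i²)].
Lines falling in [87.9, 95.9] nm: 8→1 (92.62 nm), 7→1 (93.08 nm), 6→1 (93.78 nm), 5→1 (94.98 nm).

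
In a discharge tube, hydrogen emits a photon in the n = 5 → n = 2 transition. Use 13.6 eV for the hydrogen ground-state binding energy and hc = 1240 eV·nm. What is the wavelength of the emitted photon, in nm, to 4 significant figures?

434.2 nm

ΔE = 13.60 × (1/2² − 1/5²) = 13.60 × 0.2100 = 2.856 eV.
λ = hc/ΔE = 1240 / 2.856 = 434.2 nm.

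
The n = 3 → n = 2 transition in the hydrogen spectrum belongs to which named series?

Balmer

The series is set by the lower level: n_f = 2 is the Balmer series.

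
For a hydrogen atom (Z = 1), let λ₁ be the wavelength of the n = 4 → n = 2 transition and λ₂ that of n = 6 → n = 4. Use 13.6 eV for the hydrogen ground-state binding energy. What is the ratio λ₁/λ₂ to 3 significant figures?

λ ∝ 1/ΔE ∝ 1/(1/n_f² − 1/n_i²), and the Z² and hc factors cancel in the ratio.
λ₁/λ₂ = (1/4² − 1/6²)/(1/2² − 1/4²) = 0.03472/0.1875 = 0.185.

0.185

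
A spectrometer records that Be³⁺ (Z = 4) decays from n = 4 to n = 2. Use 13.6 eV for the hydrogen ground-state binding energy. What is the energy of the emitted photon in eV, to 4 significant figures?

40.80 eV

The Bohr energies scale as Z², so for Z = 4: E_n = −217.6/n² eV.
E_4 = −217.6/16 = −13.60 eV and E_2 = −217.6/4 = −54.40 eV.
The photon energy is |E_4 − E_2| = 40.80 eV.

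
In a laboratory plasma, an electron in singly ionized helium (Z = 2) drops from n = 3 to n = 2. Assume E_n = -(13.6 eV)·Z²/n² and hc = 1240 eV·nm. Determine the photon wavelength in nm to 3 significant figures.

For Z = 2 the level energies scale as Z², so the effective Rydberg energy is 13.6 × 4 = 54.40 eV.
ΔE = 54.40 × (1/2² − 1/3²) = 54.40 × 0.1389 = 7.556 eV.
λ = hc/ΔE = 1240 / 7.556 = 164 nm.

164 nm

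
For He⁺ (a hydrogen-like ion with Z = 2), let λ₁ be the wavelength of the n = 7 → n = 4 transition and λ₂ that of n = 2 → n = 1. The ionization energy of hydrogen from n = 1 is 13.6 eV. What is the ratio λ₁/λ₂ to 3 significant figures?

17.8

λ ∝ 1/ΔE ∝ 1/(1/n_f² − 1/n_i²), and the Z² and hc factors cancel in the ratio.
λ₁/λ₂ = (1/1² − 1/2²)/(1/4² − 1/7²) = 0.7500/0.04209 = 17.8.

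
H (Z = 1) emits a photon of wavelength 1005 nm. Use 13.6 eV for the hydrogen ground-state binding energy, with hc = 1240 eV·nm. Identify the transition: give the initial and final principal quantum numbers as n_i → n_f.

n_i = 7, n_f = 3

The photon energy is ΔE = hc/λ = 1240 / 1005 = 1.234 eV.
With Z = 1, ΔE = 13.60 × (1/n_f² − 1/n_i²), so 1/n_f² − 1/n_i² = 0.09072.
Trying n_f = 3 gives 1/n_i² = 0.02039, i.e. n_i ≈ 7; this pair matches.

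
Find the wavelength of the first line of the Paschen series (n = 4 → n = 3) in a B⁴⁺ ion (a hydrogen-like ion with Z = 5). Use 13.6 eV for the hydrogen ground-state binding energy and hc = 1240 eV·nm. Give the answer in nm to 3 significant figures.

75.0 nm

The Paschen series terminates on n_f = 3; the first line has n_i = 3+1 = 4.
ΔE = 340.0 × (1/3² − 1/4²) = 16.53 eV.
λ = 1240 / 16.53 = 75.0 nm.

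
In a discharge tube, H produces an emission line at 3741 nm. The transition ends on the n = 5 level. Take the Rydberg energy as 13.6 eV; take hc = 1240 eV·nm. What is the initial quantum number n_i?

n_i = 8

The photon energy is ΔE = hc/λ = 1240 / 3741 = 0.3315 eV.
With Z = 1, ΔE = 13.60 × (1/n_f² − 1/n_i²), so 1/n_f² − 1/n_i² = 0.02437.
With n_f = 5: 1/n_i² = 1/25 − 0.02437 = 0.01563, so n_i ≈ 8.00.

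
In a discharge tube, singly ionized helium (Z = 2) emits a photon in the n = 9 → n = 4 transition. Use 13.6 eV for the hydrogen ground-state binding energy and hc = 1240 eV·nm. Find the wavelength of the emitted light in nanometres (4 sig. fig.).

For Z = 2 the level energies scale as Z², so the effective Rydberg energy is 13.6 × 4 = 54.40 eV.
ΔE = 54.40 × (1/4² − 1/9²) = 54.40 × 0.05015 = 2.728 eV.
λ = hc/ΔE = 1240 / 2.728 = 454.5 nm.

454.5 nm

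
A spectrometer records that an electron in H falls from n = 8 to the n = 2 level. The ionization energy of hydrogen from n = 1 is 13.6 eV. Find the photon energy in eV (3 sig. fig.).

E_8 = −13.60/64 = −0.2125 eV and E_2 = −13.60/4 = −3.400 eV.
The photon energy is |E_8 − E_2| = 3.19 eV.

3.19 eV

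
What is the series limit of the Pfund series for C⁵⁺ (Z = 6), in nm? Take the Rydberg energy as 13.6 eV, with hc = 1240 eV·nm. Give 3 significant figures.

The Pfund series has lower level n_f = 5; the series limit corresponds to n_i → ∞.
ΔE_max = 13.6 × 36 / 5² = 19.58 eV.
λ_min = 1240 / 19.58 = 63.3 nm.

63.3 nm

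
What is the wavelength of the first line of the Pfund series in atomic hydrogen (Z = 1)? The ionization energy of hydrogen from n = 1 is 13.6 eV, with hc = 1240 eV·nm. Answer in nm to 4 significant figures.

7460 nm

The Pfund series terminates on n_f = 5; the first line has n_i = 5+1 = 6.
ΔE = 13.60 × (1/5² − 1/6²) = 0.1662 eV.
λ = 1240 / 0.1662 = 7460 nm.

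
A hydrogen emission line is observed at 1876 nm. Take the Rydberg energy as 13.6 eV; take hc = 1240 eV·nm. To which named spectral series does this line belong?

Paschen

ΔE = 1240/1876 = 0.6610 eV.
This matches 13.6 × (1/3² − 1/4²), so n_f = 3: the Paschen series.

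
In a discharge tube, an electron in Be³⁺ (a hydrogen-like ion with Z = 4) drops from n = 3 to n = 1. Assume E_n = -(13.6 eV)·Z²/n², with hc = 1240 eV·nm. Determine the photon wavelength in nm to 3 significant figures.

For Z = 4 the level energies scale as Z², so the effective Rydberg energy is 13.6 × 16 = 217.6 eV.
ΔE = 217.6 × (1/1² − 1/3²) = 217.6 × 0.8889 = 193.4 eV.
λ = hc/ΔE = 1240 / 193.4 = 6.41 nm.

6.41 nm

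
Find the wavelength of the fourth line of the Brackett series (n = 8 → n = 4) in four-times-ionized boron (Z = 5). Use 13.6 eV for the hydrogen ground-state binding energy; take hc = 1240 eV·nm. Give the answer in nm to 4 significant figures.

The Brackett series terminates on n_f = 4; the fourth line has n_i = 4+4 = 8.
ΔE = 340.0 × (1/4² − 1/8²) = 15.94 eV.
λ = 1240 / 15.94 = 77.80 nm.

77.80 nm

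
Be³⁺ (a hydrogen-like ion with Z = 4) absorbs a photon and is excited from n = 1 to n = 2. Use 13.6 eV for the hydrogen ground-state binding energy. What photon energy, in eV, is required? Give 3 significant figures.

The Bohr energies scale as Z², so for Z = 4: E_n = −217.6/n² eV.
E_2 = −217.6/4 = −54.40 eV and E_1 = −217.6/1 = −217.6 eV.
The photon energy is |E_2 − E_1| = 163 eV.

163 eV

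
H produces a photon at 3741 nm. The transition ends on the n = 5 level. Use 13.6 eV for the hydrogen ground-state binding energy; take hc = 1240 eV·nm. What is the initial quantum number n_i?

The photon energy is ΔE = hc/λ = 1240 / 3741 = 0.3315 eV.
With Z = 1, ΔE = 13.60 × (1/n_f² − 1/n_i²), so 1/n_f² − 1/n_i² = 0.02437.
With n_f = 5: 1/n_i² = 1/25 − 0.02437 = 0.01563, so n_i ≈ 8.00.

n_i = 8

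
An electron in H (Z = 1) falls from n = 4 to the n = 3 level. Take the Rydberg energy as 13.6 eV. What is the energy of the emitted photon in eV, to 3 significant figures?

E_4 = −13.60/16 = −0.8500 eV and E_3 = −13.60/9 = −1.511 eV.
The photon energy is |E_4 − E_3| = 0.661 eV.

0.661 eV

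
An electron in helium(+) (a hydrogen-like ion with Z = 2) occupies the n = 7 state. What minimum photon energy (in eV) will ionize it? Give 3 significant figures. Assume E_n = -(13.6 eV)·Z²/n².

E_n = −13.6 Z²/n² = −54.40/n² eV for Z = 2.
E_7 = −54.40/49 = −1.11 eV, so ionization (to E = 0) requires 1.11 eV.

1.11 eV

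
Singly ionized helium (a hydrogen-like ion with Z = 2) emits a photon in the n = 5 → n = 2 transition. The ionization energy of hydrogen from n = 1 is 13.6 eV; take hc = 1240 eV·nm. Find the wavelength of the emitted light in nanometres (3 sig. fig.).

For Z = 2 the level energies scale as Z², so the effective Rydberg energy is 13.6 × 4 = 54.40 eV.
ΔE = 54.40 × (1/2² − 1/5²) = 54.40 × 0.2100 = 11.42 eV.
λ = hc/ΔE = 1240 / 11.42 = 109 nm.

109 nm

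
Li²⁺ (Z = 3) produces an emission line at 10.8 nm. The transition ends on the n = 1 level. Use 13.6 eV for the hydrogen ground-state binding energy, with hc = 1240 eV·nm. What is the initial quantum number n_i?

The photon energy is ΔE = hc/λ = 1240 / 10.8 = 114.8 eV.
With Z = 3, ΔE = 122.4 × (1/n_f² − 1/n_i²), so 1/n_f² − 1/n_i² = 0.9380.
With n_f = 1: 1/n_i² = 1/1 − 0.9380 = 0.06197, so n_i ≈ 4.02.

n_i = 4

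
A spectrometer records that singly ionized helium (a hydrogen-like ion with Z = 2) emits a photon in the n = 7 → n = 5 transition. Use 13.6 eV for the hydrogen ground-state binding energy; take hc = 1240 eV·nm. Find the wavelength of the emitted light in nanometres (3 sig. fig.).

For Z = 2 the level energies scale as Z², so the effective Rydberg energy is 13.6 × 4 = 54.40 eV.
ΔE = 54.40 × (1/5² − 1/7²) = 54.40 × 0.01959 = 1.066 eV.
λ = hc/ΔE = 1240 / 1.066 = 1160 nm.

1160 nm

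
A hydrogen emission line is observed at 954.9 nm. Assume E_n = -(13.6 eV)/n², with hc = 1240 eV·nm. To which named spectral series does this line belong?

Paschen

ΔE = 1240/954.9 = 1.299 eV.
This matches 13.6 × (1/3² − 1/8²), so n_f = 3: the Paschen series.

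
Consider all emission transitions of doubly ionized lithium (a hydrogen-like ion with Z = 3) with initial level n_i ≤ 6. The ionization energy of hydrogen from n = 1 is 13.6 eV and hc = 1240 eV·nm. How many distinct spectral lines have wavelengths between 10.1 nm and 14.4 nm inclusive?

Enumerate all n_i → n_f pairs with 1 ≤ n_f < n_i ≤ 6 and compute λ = 1240 / [13.6·9·(1/n_f² − 1/n_i²)].
Lines falling in [10.1, 14.4] nm: 6→1 (10.42 nm), 5→1 (10.55 nm), 4→1 (10.81 nm), 3→1 (11.40 nm), 2→1 (13.51 nm).

5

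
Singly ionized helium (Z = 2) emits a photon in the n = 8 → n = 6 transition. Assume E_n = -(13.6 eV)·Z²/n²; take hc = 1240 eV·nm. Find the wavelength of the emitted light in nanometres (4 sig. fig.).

1876 nm

For Z = 2 the level energies scale as Z², so the effective Rydberg energy is 13.6 × 4 = 54.40 eV.
ΔE = 54.40 × (1/6² − 1/8²) = 54.40 × 0.01215 = 0.6611 eV.
λ = hc/ΔE = 1240 / 0.6611 = 1876 nm.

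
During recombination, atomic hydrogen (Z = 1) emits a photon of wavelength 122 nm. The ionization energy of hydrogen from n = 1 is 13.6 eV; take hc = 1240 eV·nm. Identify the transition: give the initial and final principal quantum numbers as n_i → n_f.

n_i = 2, n_f = 1

The photon energy is ΔE = hc/λ = 1240 / 122 = 10.16 eV.
With Z = 1, ΔE = 13.60 × (1/n_f² − 1/n_i²), so 1/n_f² − 1/n_i² = 0.7473.
Trying n_f = 1 gives 1/n_i² = 0.2527, i.e. n_i ≈ 2; this pair matches.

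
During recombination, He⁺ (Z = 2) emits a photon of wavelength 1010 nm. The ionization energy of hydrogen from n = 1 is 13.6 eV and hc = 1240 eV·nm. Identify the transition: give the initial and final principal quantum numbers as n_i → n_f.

n_i = 5, n_f = 4

The photon energy is ΔE = hc/λ = 1240 / 1010 = 1.228 eV.
With Z = 2, ΔE = 54.40 × (1/n_f² − 1/n_i²), so 1/n_f² − 1/n_i² = 0.02257.
Trying n_f = 4 gives 1/n_i² = 0.03993, i.e. n_i ≈ 5; this pair matches.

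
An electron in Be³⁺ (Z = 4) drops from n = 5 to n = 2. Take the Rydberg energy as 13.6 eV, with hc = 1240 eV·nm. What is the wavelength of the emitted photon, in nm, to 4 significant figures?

For Z = 4 the level energies scale as Z², so the effective Rydberg energy is 13.6 × 16 = 217.6 eV.
ΔE = 217.6 × (1/2² − 1/5²) = 217.6 × 0.2100 = 45.70 eV.
λ = hc/ΔE = 1240 / 45.70 = 27.14 nm.

27.14 nm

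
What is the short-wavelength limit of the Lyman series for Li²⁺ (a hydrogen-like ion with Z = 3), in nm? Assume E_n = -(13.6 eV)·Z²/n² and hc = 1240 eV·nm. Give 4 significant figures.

10.13 nm

The Lyman series has lower level n_f = 1; the series limit corresponds to n_i → ∞.
ΔE_max = 13.6 × 9 / 1² = 122.4 eV.
λ_min = 1240 / 122.4 = 10.13 nm.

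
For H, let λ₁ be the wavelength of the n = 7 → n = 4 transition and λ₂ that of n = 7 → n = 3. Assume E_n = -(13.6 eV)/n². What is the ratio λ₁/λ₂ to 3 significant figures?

λ ∝ 1/ΔE ∝ 1/(1/n_f² − 1/n_i²), and the Z² and hc factors cancel in the ratio.
λ₁/λ₂ = (1/3² − 1/7²)/(1/4² − 1/7²) = 0.09070/0.04209 = 2.15.

2.15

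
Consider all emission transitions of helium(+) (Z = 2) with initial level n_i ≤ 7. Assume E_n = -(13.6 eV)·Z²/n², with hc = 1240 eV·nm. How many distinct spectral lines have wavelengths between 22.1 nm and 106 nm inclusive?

Enumerate all n_i → n_f pairs with 1 ≤ n_f < n_i ≤ 7 and compute λ = 1240 / [13.6·4·(1/n_f² − 1/n_i²)].
Lines falling in [22.1, 106] nm: 7→1 (23.27 nm), 6→1 (23.45 nm), 5→1 (23.74 nm), 4→1 (24.31 nm), 3→1 (25.64 nm), 2→1 (30.39 nm), 7→2 (99.28 nm), 6→2 (102.6 nm).

8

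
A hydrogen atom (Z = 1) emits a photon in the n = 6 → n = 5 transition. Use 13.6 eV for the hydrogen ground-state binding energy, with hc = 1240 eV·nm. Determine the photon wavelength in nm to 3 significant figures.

ΔE = 13.60 × (1/5² − 1/6²) = 13.60 × 0.01222 = 0.1662 eV.
λ = hc/ΔE = 1240 / 0.1662 = 7460 nm.

7460 nm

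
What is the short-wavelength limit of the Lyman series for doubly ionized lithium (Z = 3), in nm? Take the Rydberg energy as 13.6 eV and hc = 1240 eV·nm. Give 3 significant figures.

10.1 nm

The Lyman series has lower level n_f = 1; the series limit corresponds to n_i → ∞.
ΔE_max = 13.6 × 9 / 1² = 122.4 eV.
λ_min = 1240 / 122.4 = 10.1 nm.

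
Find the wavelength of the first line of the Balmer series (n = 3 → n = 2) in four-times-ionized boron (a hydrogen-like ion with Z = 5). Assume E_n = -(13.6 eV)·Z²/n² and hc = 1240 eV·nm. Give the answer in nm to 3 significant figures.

The Balmer series terminates on n_f = 2; the first line has n_i = 2+1 = 3.
ΔE = 340.0 × (1/2² − 1/3²) = 47.22 eV.
λ = 1240 / 47.22 = 26.3 nm.

26.3 nm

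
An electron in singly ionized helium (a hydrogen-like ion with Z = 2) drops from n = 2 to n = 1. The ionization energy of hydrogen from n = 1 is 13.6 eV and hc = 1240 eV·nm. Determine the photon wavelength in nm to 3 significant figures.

30.4 nm

For Z = 2 the level energies scale as Z², so the effective Rydberg energy is 13.6 × 4 = 54.40 eV.
ΔE = 54.40 × (1/1² − 1/2²) = 54.40 × 0.7500 = 40.80 eV.
λ = hc/ΔE = 1240 / 40.80 = 30.4 nm.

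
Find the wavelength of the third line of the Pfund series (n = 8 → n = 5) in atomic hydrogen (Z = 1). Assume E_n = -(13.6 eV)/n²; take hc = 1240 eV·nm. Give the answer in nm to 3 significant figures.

The Pfund series terminates on n_f = 5; the third line has n_i = 5+3 = 8.
ΔE = 13.60 × (1/5² − 1/8²) = 0.3315 eV.
λ = 1240 / 0.3315 = 3740 nm.

3740 nm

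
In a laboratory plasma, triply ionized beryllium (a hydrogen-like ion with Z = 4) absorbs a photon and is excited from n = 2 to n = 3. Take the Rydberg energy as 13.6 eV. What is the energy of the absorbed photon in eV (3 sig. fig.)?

The Bohr energies scale as Z², so for Z = 4: E_n = −217.6/n² eV.
E_3 = −217.6/9 = −24.18 eV and E_2 = −217.6/4 = −54.40 eV.
The photon energy is |E_3 − E_2| = 30.2 eV.

30.2 eV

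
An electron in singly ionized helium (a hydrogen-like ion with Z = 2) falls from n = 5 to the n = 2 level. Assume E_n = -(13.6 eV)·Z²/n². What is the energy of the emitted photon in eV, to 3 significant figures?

The Bohr energies scale as Z², so for Z = 2: E_n = −54.40/n² eV.
E_5 = −54.40/25 = −2.176 eV and E_2 = −54.40/4 = −13.60 eV.
The photon energy is |E_5 − E_2| = 11.4 eV.

11.4 eV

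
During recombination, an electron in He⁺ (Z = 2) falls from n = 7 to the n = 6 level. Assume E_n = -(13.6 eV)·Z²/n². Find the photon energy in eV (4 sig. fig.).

0.4009 eV

The Bohr energies scale as Z², so for Z = 2: E_n = −54.40/n² eV.
E_7 = −54.40/49 = −1.110 eV and E_6 = −54.40/36 = −1.511 eV.
The photon energy is |E_7 − E_6| = 0.4009 eV.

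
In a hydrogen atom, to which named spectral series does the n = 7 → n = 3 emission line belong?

Paschen

The series is set by the lower level: n_f = 3 is the Paschen series.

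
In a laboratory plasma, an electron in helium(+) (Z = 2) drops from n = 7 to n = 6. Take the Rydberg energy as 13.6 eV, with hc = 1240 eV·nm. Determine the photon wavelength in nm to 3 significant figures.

For Z = 2 the level energies scale as Z², so the effective Rydberg energy is 13.6 × 4 = 54.40 eV.
ΔE = 54.40 × (1/6² − 1/7²) = 54.40 × 0.007370 = 0.4009 eV.
λ = hc/ΔE = 1240 / 0.4009 = 3090 nm.

3090 nm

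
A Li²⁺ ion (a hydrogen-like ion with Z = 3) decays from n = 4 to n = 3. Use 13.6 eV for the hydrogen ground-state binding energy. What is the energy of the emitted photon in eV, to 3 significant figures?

The Bohr energies scale as Z², so for Z = 3: E_n = −122.4/n² eV.
E_4 = −122.4/16 = −7.650 eV and E_3 = −122.4/9 = −13.60 eV.
The photon energy is |E_4 − E_3| = 5.95 eV.

5.95 eV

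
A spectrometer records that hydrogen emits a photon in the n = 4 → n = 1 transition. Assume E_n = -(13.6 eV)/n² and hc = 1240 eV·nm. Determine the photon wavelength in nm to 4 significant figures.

97.25 nm

ΔE = 13.60 × (1/1² − 1/4²) = 13.60 × 0.9375 = 12.75 eV.
λ = hc/ΔE = 1240 / 12.75 = 97.25 nm.
This line belongs to the Lyman series.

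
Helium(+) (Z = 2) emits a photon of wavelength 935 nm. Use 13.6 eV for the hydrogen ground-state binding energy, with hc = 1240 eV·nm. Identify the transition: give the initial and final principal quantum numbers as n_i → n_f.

The photon energy is ΔE = hc/λ = 1240 / 935 = 1.326 eV.
With Z = 2, ΔE = 54.40 × (1/n_f² − 1/n_i²), so 1/n_f² − 1/n_i² = 0.02438.
Trying n_f = 5 gives 1/n_i² = 0.01562, i.e. n_i ≈ 8; this pair matches.

n_i = 8, n_f = 5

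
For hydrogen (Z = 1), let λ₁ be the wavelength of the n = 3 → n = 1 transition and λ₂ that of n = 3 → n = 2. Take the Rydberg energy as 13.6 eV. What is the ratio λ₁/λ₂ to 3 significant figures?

λ ∝ 1/ΔE ∝ 1/(1/n_f² − 1/n_i²), and the Z² and hc factors cancel in the ratio.
λ₁/λ₂ = (1/2² − 1/3²)/(1/1² − 1/3²) = 0.1389/0.8889 = 0.156.

0.156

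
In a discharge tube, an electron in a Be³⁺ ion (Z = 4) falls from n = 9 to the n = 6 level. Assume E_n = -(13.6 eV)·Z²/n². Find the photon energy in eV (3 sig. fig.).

The Bohr energies scale as Z², so for Z = 4: E_n = −217.6/n² eV.
E_9 = −217.6/81 = −2.686 eV and E_6 = −217.6/36 = −6.044 eV.
The photon energy is |E_9 − E_6| = 3.36 eV.

3.36 eV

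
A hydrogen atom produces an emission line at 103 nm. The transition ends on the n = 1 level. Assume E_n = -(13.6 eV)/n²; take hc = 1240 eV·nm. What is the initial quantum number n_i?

The photon energy is ΔE = hc/λ = 1240 / 103 = 12.04 eV.
With Z = 1, ΔE = 13.60 × (1/n_f² − 1/n_i²), so 1/n_f² − 1/n_i² = 0.8852.
With n_f = 1: 1/n_i² = 1/1 − 0.8852 = 0.1148, so n_i ≈ 2.95.

n_i = 3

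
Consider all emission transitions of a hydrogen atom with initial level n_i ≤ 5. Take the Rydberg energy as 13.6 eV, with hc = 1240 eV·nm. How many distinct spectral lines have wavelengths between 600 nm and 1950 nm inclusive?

Enumerate all n_i → n_f pairs with 1 ≤ n_f < n_i ≤ 5 and compute λ = 1240 / [13.6·1·(1/n_f² − 1/n_i²)].
Lines falling in [600, 1950] nm: 3→2 (656.5 nm), 5→3 (1282 nm), 4→3 (1876 nm).

3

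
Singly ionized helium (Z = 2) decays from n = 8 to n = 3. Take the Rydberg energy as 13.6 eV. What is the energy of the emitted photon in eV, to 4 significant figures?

The Bohr energies scale as Z², so for Z = 2: E_n = −54.40/n² eV.
E_8 = −54.40/64 = −0.8500 eV and E_3 = −54.40/9 = −6.044 eV.
The photon energy is |E_8 − E_3| = 5.194 eV.

5.194 eV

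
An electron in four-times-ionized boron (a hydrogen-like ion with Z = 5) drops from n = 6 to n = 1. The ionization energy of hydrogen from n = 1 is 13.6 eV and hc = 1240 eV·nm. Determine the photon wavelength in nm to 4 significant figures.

For Z = 5 the level energies scale as Z², so the effective Rydberg energy is 13.6 × 25 = 340.0 eV.
ΔE = 340.0 × (1/1² − 1/6²) = 340.0 × 0.9722 = 330.6 eV.
λ = hc/ΔE = 1240 / 330.6 = 3.751 nm.

3.751 nm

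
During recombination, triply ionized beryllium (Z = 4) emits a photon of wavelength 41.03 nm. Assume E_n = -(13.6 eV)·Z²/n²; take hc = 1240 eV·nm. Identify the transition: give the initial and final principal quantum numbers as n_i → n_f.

The photon energy is ΔE = hc/λ = 1240 / 41.03 = 30.22 eV.
With Z = 4, ΔE = 217.6 × (1/n_f² − 1/n_i²), so 1/n_f² − 1/n_i² = 0.1389.
Trying n_f = 2 gives 1/n_i² = 0.1111, i.e. n_i ≈ 3; this pair matches.

n_i = 3, n_f = 2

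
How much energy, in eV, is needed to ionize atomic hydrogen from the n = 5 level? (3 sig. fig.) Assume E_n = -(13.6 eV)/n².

E_5 = −13.60/25 = −0.544 eV, so ionization (to E = 0) requires 0.544 eV.

0.544 eV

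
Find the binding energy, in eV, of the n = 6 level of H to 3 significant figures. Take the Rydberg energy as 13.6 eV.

E_6 = −13.60/36 = −0.378 eV, so ionization (to E = 0) requires 0.378 eV.

0.378 eV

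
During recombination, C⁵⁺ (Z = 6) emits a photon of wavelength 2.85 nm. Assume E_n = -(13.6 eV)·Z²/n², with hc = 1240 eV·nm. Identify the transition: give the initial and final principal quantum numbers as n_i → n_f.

The photon energy is ΔE = hc/λ = 1240 / 2.85 = 435.1 eV.
With Z = 6, ΔE = 489.6 × (1/n_f² − 1/n_i²), so 1/n_f² − 1/n_i² = 0.8887.
Trying n_f = 1 gives 1/n_i² = 0.1113, i.e. n_i ≈ 3; this pair matches.

n_i = 3, n_f = 1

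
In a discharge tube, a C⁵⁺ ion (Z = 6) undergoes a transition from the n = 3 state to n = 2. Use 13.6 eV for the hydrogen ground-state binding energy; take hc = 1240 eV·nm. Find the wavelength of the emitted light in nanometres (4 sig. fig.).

18.24 nm

For Z = 6 the level energies scale as Z², so the effective Rydberg energy is 13.6 × 36 = 489.6 eV.
ΔE = 489.6 × (1/2² − 1/3²) = 489.6 × 0.1389 = 68.00 eV.
λ = hc/ΔE = 1240 / 68.00 = 18.24 nm.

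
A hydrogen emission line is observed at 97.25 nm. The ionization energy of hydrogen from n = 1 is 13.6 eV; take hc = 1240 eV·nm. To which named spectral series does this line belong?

Lyman

ΔE = 1240/97.25 = 12.75 eV.
This matches 13.6 × (1/1² − 1/4²), so n_f = 1: the Lyman series.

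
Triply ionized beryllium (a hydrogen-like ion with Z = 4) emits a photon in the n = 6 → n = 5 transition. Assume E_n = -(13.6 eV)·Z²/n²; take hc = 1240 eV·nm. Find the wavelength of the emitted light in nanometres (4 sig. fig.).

For Z = 4 the level energies scale as Z², so the effective Rydberg energy is 13.6 × 16 = 217.6 eV.
ΔE = 217.6 × (1/5² − 1/6²) = 217.6 × 0.01222 = 2.660 eV.
λ = hc/ΔE = 1240 / 2.660 = 466.2 nm.

466.2 nm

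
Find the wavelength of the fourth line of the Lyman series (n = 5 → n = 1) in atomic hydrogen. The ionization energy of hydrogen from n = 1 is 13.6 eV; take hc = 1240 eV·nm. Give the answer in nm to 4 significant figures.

The Lyman series terminates on n_f = 1; the fourth line has n_i = 1+4 = 5.
ΔE = 13.60 × (1/1² − 1/5²) = 13.06 eV.
λ = 1240 / 13.06 = 94.98 nm.

94.98 nm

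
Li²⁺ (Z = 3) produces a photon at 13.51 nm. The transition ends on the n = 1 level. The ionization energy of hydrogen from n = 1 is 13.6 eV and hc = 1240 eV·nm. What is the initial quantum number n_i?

The photon energy is ΔE = hc/λ = 1240 / 13.51 = 91.78 eV.
With Z = 3, ΔE = 122.4 × (1/n_f² − 1/n_i²), so 1/n_f² − 1/n_i² = 0.7499.
With n_f = 1: 1/n_i² = 1/1 − 0.7499 = 0.2501, so n_i ≈ 2.00.

n_i = 2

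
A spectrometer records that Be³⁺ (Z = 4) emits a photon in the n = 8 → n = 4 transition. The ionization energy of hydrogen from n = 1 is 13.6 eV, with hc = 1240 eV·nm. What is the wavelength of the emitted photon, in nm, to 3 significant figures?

122 nm

For Z = 4 the level energies scale as Z², so the effective Rydberg energy is 13.6 × 16 = 217.6 eV.
ΔE = 217.6 × (1/4² − 1/8²) = 217.6 × 0.04688 = 10.20 eV.
λ = hc/ΔE = 1240 / 10.20 = 122 nm.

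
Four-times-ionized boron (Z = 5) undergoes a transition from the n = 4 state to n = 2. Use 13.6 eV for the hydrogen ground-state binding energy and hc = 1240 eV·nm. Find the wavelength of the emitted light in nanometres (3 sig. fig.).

19.5 nm

For Z = 5 the level energies scale as Z², so the effective Rydberg energy is 13.6 × 25 = 340.0 eV.
ΔE = 340.0 × (1/2² − 1/4²) = 340.0 × 0.1875 = 63.75 eV.
λ = hc/ΔE = 1240 / 63.75 = 19.5 nm.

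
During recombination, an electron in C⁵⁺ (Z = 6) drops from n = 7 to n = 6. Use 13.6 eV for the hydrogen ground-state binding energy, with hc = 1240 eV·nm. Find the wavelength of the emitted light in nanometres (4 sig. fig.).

343.7 nm

For Z = 6 the level energies scale as Z², so the effective Rydberg energy is 13.6 × 36 = 489.6 eV.
ΔE = 489.6 × (1/6² − 1/7²) = 489.6 × 0.007370 = 3.608 eV.
λ = hc/ΔE = 1240 / 3.608 = 343.7 nm.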